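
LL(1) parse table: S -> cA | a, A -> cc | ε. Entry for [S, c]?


For [S, c]: 'c' ∈ FIRST(cA)
Entry: S -> cA


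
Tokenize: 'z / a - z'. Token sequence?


Scan left to right, longest-match per lexeme
Tokens: ID(z), OP(/), ID(a), OP(-), ID(z)


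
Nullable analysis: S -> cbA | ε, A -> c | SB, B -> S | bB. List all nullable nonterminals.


A nonterminal is nullable iff some alternative derives ε (directly, or every symbol in it is nullable)
Nullable: {A, B, S}


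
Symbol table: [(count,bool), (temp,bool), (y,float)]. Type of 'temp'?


Lookup 'temp' → type bool


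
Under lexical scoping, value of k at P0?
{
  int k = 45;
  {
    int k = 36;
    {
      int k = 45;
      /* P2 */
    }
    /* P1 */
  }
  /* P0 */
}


k declared in the same block as P0
k = 45


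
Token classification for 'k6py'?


Pattern: letter/underscore followed by alphanumerics, not a keyword
Type: IDENTIFIER


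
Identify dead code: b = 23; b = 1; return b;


first assignment to b is overwritten before any read
Dead: 'b = 23'


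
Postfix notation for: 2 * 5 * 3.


Left to right (same or higher precedence on left)
Postfix: 2 5 * 3 *


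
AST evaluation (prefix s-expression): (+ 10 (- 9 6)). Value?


Evaluate inner: (- 9 6) = 3
Evaluate root: (+ 10 3) = 13
Result: 13


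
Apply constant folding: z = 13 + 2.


13 + 2 = 15 at compile time
Optimized: z = 15


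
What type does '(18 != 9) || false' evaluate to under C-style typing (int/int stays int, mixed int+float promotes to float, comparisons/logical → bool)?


Operand types: bool || bool
Rule: logical operators take bool operands and yield bool
Result type: bool


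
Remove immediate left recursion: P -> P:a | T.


Left-recursive alternatives: P:a; non-recursive: T
Introduce P': P -> TP', P' -> :aP' | ε


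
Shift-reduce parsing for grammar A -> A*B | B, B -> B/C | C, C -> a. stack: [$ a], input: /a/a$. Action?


'a' on top is the handle for C -> a
Action: reduce (C -> a)


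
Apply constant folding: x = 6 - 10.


6 - 10 = -4 at compile time
Optimized: x = -4


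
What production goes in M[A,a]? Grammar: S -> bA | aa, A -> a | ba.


For [A, a]: 'a' ∈ FIRST(a)
Entry: A -> a


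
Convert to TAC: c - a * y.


Break into single-operator statements:
t1 = a * y
t2 = c - t1


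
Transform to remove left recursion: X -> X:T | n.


Left-recursive alternatives: X:T; non-recursive: n
Introduce X': X -> nX', X' -> :TX' | ε


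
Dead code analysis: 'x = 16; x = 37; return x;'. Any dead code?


first assignment to x is overwritten before any read
Dead: 'x = 16'


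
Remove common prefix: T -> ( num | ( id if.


Common prefix: '('
Factored: T -> ( T', T' -> num | id if


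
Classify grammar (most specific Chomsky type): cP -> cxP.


LHS has context (more than one symbol) and |LHS| ≤ |RHS|
Classification: Type 1 (Context-Sensitive)


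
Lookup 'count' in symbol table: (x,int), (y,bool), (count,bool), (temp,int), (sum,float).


Lookup 'count' → type bool


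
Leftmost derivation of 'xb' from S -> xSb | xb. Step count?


Derivation: S => xb
Steps: 1


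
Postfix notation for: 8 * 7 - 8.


Left to right (same or higher precedence on left)
Postfix: 8 7 * 8 -


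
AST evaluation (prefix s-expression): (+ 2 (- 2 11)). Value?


Evaluate inner: (- 2 11) = -9
Evaluate root: (+ 2 -9) = -7
Result: -7


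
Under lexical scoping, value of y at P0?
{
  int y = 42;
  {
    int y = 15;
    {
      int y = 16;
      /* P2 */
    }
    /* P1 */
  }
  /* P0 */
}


y declared in the same block as P0
y = 42


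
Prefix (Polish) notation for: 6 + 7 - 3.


left-to-right (same/higher precedence on left): tree is (- (+ 6 7) 3)
Prefix: - + 6 7 3


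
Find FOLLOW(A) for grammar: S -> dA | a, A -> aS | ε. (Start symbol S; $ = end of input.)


$ ∈ FOLLOW(S). For each A -> αBβ: add FIRST(β)\{ε} to FOLLOW(B); if β nullable, add FOLLOW(A).
FOLLOW(A) = {$}


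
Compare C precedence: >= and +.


'+' is additive (level 9); '>=' is relational (level 7)
Higher level binds tighter
'+' has higher precedence than '>='


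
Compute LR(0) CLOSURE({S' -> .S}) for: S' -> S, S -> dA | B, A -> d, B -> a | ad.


Start: S' -> .S
For each item with dot before a nonterminal B, add B -> .γ for every B-production
Closure: [S' -> .S, S -> .dA, S -> .B, B -> .a, B -> .ad]


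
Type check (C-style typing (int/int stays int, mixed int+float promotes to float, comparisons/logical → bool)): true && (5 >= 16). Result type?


Operand types: bool && bool
Rule: logical operators take bool operands and yield bool
Result type: bool


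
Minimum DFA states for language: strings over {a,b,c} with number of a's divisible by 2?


Track (count of a) mod 2: states 0..1, accept at 0
Minimal DFA: 2 states


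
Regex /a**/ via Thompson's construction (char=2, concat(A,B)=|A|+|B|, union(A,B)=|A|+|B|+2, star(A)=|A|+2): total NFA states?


Syntax tree has 1 char leaf(s), 0 union(s), 2 star(s)
chars contribute 1×2 = 2; each union adds +2; each star adds +2
Total: 2 + 0 + 4 = 6 states


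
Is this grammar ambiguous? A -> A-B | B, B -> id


precedence layered via separate nonterminal B: deterministic
Unambiguous


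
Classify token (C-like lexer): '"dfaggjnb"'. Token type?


Pattern: double-quoted sequence
Type: STRING_LITERAL


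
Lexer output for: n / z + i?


Scan left to right, longest-match per lexeme
Tokens: ID(n), OP(/), ID(z), OP(+), ID(i)


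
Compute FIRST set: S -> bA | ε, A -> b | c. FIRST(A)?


Per alternative of A: FIRST(b) = {b}; FIRST(c) = {c}
FIRST(A) = {b, c}


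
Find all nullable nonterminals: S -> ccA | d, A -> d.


A nonterminal is nullable iff some alternative derives ε (directly, or every symbol in it is nullable)
Nullable: {}


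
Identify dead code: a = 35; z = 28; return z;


a is assigned but never read
Dead: 'a = 35'


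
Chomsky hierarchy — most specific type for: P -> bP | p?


Right-linear: every RHS is a terminal or a terminal followed by one nonterminal
Classification: Type 3 (Regular)


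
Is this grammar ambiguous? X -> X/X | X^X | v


'v/v^v' has two parse trees (no precedence encoded between / and ^)
Ambiguous


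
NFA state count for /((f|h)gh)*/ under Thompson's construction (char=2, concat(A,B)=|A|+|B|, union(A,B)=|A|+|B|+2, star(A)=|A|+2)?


Syntax tree has 4 char leaf(s), 1 union(s), 1 star(s)
chars contribute 4×2 = 8; each union adds +2; each star adds +2
Total: 8 + 2 + 2 = 12 states


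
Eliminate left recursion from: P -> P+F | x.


Left-recursive alternatives: P+F; non-recursive: x
Introduce P': P -> xP', P' -> +FP' | ε


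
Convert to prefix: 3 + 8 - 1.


left-to-right (same/higher precedence on left): tree is (- (+ 3 8) 1)
Prefix: - + 3 8 1


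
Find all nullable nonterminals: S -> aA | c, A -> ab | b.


A nonterminal is nullable iff some alternative derives ε (directly, or every symbol in it is nullable)
Nullable: {}


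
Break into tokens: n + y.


Scan left to right, longest-match per lexeme
Tokens: ID(n), OP(+), ID(y)


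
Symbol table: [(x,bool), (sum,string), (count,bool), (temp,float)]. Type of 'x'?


Lookup 'x' → type bool


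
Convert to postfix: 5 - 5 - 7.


Left to right (same or higher precedence on left)
Postfix: 5 5 - 7 -


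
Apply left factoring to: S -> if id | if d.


Common prefix: 'if'
Factored: S -> if S', S' -> id | d


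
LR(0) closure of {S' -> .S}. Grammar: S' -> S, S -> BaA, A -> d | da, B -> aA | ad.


Start: S' -> .S
For each item with dot before a nonterminal B, add B -> .γ for every B-production
Closure: [S' -> .S, S -> .BaA, B -> .aA, B -> .ad]


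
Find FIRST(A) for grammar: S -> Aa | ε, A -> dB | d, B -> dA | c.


Per alternative of A: FIRST(dB) = {d}; FIRST(d) = {d}
FIRST(A) = {d}


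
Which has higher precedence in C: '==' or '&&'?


'==' is equality (level 6); '&&' is logical AND (level 2)
Higher level binds tighter
'==' has higher precedence than '&&'


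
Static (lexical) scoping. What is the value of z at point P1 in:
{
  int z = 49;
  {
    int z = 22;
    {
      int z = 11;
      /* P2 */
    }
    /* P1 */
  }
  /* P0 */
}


z declared in the same block as P1
z = 22


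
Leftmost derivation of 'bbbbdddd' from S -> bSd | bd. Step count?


Derivation: S => bSd => bbSdd => bbbSddd => bbbbdddd
Steps: 4


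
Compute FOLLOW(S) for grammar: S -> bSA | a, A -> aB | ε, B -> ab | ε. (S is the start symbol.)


$ ∈ FOLLOW(S). For each A -> αBβ: add FIRST(β)\{ε} to FOLLOW(B); if β nullable, add FOLLOW(A).
FOLLOW(S) = {$, a}


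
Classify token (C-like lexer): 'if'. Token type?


Pattern: reserved word
Type: KEYWORD


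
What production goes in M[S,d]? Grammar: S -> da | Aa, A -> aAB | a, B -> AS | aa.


For [S, d]: 'd' ∈ FIRST(da)
Entry: S -> da


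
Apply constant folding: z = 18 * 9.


18 * 9 = 162 at compile time
Optimized: z = 162


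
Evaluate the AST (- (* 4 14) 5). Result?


Evaluate inner: (* 4 14) = 56
Evaluate root: (- 56 5) = 51
Result: 51


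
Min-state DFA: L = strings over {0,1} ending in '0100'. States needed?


Track the longest suffix of input matching a prefix of '0100': 5 classes (prefixes of length 0..4)
Minimal DFA: 5 states


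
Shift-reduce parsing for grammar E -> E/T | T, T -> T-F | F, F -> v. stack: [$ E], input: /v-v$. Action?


shift '/' to continue E -> E/T
Action: shift


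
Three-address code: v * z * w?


Break into single-operator statements:
t1 = v * z
t2 = t1 * w


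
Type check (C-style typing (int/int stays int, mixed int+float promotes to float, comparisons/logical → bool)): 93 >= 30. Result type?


Operand types: int >= int
Rule: comparison yields bool
Result type: bool


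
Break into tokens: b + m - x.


Scan left to right, longest-match per lexeme
Tokens: ID(b), OP(+), ID(m), OP(-), ID(x)


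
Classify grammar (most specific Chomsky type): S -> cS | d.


Right-linear: every RHS is a terminal or a terminal followed by one nonterminal
Classification: Type 3 (Regular)


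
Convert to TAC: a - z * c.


Break into single-operator statements:
t1 = z * c
t2 = a - t1


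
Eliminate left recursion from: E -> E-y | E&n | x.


Left-recursive alternatives: E-y, E&n; non-recursive: x
Introduce E': E -> xE', E' -> -yE' | &nE' | ε


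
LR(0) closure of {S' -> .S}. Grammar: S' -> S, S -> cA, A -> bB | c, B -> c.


Start: S' -> .S
For each item with dot before a nonterminal B, add B -> .γ for every B-production
Closure: [S' -> .S, S -> .cA]


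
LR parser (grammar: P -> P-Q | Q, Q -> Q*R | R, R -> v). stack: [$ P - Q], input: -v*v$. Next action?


handle 'P-Q' on top; lookahead ∈ FOLLOW(P) = {-, $}
Action: reduce (P -> P-Q)


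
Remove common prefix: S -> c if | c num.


Common prefix: 'c'
Factored: S -> c S', S' -> if | num


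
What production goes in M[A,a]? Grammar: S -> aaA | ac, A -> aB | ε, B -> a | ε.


For [A, a]: 'a' ∈ FIRST(aB)
Entry: A -> aB


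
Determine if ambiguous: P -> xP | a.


right-linear, alternatives start with distinct terminals 'x' vs 'a': unique leftmost derivation
Unambiguous


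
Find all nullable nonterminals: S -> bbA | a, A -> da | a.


A nonterminal is nullable iff some alternative derives ε (directly, or every symbol in it is nullable)
Nullable: {}


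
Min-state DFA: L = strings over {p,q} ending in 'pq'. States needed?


Track the longest suffix of input matching a prefix of 'pq': 3 classes (prefixes of length 0..2)
Minimal DFA: 3 states


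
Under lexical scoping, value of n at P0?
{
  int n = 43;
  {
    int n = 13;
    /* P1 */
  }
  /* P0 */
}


n declared in the same block as P0
n = 43


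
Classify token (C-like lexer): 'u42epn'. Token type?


Pattern: letter/underscore followed by alphanumerics, not a keyword
Type: IDENTIFIER


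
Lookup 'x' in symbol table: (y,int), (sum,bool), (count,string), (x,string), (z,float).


Lookup 'x' → type string


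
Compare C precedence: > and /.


'/' is multiplicative (level 10); '>' is relational (level 7)
Higher level binds tighter
'/' has higher precedence than '>'


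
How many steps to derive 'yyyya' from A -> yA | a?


Derivation: A => yA => yyA => yyyA => yyyyA => yyyya
Steps: 5


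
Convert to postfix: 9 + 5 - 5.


Left to right (same or higher precedence on left)
Postfix: 9 5 + 5 -


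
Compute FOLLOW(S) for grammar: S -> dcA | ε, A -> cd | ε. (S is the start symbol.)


$ ∈ FOLLOW(S). For each A -> αBβ: add FIRST(β)\{ε} to FOLLOW(B); if β nullable, add FOLLOW(A).
FOLLOW(S) = {$}


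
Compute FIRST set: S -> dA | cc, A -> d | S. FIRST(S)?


Per alternative of S: FIRST(dA) = {d}; FIRST(cc) = {c}
FIRST(S) = {c, d}


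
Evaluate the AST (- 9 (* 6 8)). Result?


Evaluate inner: (* 6 8) = 48
Evaluate root: (- 9 48) = -39
Result: -39


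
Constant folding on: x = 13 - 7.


13 - 7 = 6 at compile time
Optimized: x = 6


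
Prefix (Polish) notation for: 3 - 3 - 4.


left-to-right (same/higher precedence on left): tree is (- (- 3 3) 4)
Prefix: - - 3 3 4


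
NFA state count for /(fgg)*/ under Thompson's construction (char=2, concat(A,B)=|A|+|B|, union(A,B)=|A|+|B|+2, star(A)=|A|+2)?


Syntax tree has 3 char leaf(s), 0 union(s), 1 star(s)
chars contribute 3×2 = 6; each union adds +2; each star adds +2
Total: 6 + 0 + 2 = 8 states


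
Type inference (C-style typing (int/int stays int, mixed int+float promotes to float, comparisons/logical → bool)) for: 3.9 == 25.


Operand types: float == int
Rule: comparison yields bool
Result type: bool


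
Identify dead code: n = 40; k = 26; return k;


n is assigned but never read
Dead: 'n = 40'


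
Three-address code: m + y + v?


Break into single-operator statements:
t1 = m + y
t2 = t1 + v


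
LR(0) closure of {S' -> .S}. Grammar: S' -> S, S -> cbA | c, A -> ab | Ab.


Start: S' -> .S
For each item with dot before a nonterminal B, add B -> .γ for every B-production
Closure: [S' -> .S, S -> .cbA, S -> .c]


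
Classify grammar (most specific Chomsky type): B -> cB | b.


Right-linear: every RHS is a terminal or a terminal followed by one nonterminal
Classification: Type 3 (Regular)


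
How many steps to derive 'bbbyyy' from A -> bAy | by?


Derivation: A => bAy => bbAyy => bbbyyy
Steps: 3


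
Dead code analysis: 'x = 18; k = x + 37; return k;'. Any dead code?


x is read by k's definition; k is returned
No dead code


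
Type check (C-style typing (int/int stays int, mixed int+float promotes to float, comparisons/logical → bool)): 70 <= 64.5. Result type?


Operand types: int <= float
Rule: comparison yields bool
Result type: bool


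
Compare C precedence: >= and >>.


'>>' is shift (level 8); '>=' is relational (level 7)
Higher level binds tighter
'>>' has higher precedence than '>='


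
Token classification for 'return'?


Pattern: reserved word
Type: KEYWORD


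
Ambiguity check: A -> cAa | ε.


balanced c^n…a^n: each string has a unique parse
Unambiguous


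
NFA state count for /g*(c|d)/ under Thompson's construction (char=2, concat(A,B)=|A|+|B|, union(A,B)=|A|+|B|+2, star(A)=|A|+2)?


Syntax tree has 3 char leaf(s), 1 union(s), 1 star(s)
chars contribute 3×2 = 6; each union adds +2; each star adds +2
Total: 6 + 2 + 2 = 10 states


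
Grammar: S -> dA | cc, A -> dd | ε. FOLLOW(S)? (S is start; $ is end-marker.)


$ ∈ FOLLOW(S). For each A -> αBβ: add FIRST(β)\{ε} to FOLLOW(B); if β nullable, add FOLLOW(A).
FOLLOW(S) = {$}


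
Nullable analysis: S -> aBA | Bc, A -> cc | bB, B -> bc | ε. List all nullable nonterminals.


A nonterminal is nullable iff some alternative derives ε (directly, or every symbol in it is nullable)
Nullable: {B}


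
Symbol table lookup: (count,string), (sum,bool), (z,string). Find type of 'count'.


Lookup 'count' → type string


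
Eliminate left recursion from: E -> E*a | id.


Left-recursive alternatives: E*a; non-recursive: id
Introduce E': E -> idE', E' -> *aE' | ε


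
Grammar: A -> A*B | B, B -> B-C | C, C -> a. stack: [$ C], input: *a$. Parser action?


'C' (not preceded by B-) is the handle for B -> C
Action: reduce (B -> C)


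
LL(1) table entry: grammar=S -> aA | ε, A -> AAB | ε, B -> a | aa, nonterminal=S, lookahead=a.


For [S, a]: 'a' ∈ FIRST(aA)
Entry: S -> aA


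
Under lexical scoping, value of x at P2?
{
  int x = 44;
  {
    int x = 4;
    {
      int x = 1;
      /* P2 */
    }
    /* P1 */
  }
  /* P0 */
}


x declared in the same block as P2
x = 1


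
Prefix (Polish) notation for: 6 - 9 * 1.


'*' binds tighter: tree is (- 6 (* 9 1))
Prefix: - 6 * 9 1


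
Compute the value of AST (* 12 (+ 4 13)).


Evaluate inner: (+ 4 13) = 17
Evaluate root: (* 12 17) = 204
Result: 204


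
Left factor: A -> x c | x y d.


Common prefix: 'x'
Factored: A -> x A', A' -> c | y d


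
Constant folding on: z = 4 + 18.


4 + 18 = 22 at compile time
Optimized: z = 22


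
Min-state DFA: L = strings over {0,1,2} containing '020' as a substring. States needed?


KMP-style automaton: 3 progress states + 1 absorbing accept = 4
Minimal DFA: 4 states


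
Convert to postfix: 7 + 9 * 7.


* has higher precedence, evaluate 9*7 first
Postfix: 7 9 7 * +


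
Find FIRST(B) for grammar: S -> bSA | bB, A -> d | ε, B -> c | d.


Per alternative of B: FIRST(c) = {c}; FIRST(d) = {d}
FIRST(B) = {c, d}


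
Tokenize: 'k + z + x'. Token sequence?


Scan left to right, longest-match per lexeme
Tokens: ID(k), OP(+), ID(z), OP(+), ID(x)


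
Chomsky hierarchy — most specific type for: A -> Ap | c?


Left-linear: every RHS is a terminal or one nonterminal followed by a terminal
Classification: Type 3 (Regular)


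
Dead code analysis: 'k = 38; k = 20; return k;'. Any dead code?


first assignment to k is overwritten before any read
Dead: 'k = 38'


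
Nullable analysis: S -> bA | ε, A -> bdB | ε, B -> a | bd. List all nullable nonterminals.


A nonterminal is nullable iff some alternative derives ε (directly, or every symbol in it is nullable)
Nullable: {A, S}


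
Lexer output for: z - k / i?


Scan left to right, longest-match per lexeme
Tokens: ID(z), OP(-), ID(k), OP(/), ID(i)


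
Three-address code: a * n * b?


Break into single-operator statements:
t1 = a * n
t2 = t1 * b


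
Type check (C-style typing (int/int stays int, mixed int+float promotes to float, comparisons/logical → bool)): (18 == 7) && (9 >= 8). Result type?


Operand types: bool && bool
Rule: logical operators take bool operands and yield bool
Result type: bool


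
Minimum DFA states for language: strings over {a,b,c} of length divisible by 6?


Track length mod 6: states 0..5, accept at 0
Minimal DFA: 6 states


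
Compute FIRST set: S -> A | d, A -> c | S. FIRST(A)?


Per alternative of A: FIRST(c) = {c}; FIRST(S) = {c, d}
FIRST(A) = {c, d}


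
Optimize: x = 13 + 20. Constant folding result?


13 + 20 = 33 at compile time
Optimized: x = 33


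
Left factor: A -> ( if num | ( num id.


Common prefix: '('
Factored: A -> ( A', A' -> if num | num id


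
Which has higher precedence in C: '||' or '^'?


'^' is bitwise XOR (level 4); '||' is logical OR (level 1)
Higher level binds tighter
'^' has higher precedence than '||'


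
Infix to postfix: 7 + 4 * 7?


* has higher precedence, evaluate 4*7 first
Postfix: 7 4 7 * +


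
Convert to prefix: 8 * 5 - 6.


left-to-right (same/higher precedence on left): tree is (- (* 8 5) 6)
Prefix: - * 8 5 6


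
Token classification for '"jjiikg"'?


Pattern: double-quoted sequence
Type: STRING_LITERAL


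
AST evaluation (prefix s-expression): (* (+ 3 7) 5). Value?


Evaluate inner: (+ 3 7) = 10
Evaluate root: (* 10 5) = 50
Result: 50


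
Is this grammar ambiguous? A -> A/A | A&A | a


'a/a&a' has two parse trees (no precedence encoded between / and &)
Ambiguous


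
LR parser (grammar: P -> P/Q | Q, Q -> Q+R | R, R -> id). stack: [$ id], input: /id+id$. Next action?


'id' on top is the handle for R -> id
Action: reduce (R -> id)


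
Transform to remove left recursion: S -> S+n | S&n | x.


Left-recursive alternatives: S+n, S&n; non-recursive: x
Introduce S': S -> xS', S' -> +nS' | &nS' | ε


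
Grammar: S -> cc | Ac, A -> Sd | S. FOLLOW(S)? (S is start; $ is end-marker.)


$ ∈ FOLLOW(S). For each A -> αBβ: add FIRST(β)\{ε} to FOLLOW(B); if β nullable, add FOLLOW(A).
FOLLOW(S) = {$, c, d}


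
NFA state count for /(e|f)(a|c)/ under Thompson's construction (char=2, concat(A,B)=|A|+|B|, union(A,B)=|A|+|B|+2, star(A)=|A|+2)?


Syntax tree has 4 char leaf(s), 2 union(s), 0 star(s)
chars contribute 4×2 = 8; each union adds +2; each star adds +2
Total: 8 + 4 + 0 = 12 states


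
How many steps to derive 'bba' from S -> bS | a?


Derivation: S => bS => bbS => bba
Steps: 3


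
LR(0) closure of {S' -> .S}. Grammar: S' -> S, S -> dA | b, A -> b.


Start: S' -> .S
For each item with dot before a nonterminal B, add B -> .γ for every B-production
Closure: [S' -> .S, S -> .dA, S -> .b]


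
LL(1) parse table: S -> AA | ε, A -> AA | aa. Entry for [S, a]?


For [S, a]: 'a' ∈ FIRST(AA)
Entry: S -> AA


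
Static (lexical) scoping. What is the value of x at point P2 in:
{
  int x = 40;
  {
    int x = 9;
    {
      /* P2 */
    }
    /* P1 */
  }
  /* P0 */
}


P2's block does not declare x; resolves to the enclosing declaration at depth 1
x = 9


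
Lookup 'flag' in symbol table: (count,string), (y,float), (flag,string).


Lookup 'flag' → type string


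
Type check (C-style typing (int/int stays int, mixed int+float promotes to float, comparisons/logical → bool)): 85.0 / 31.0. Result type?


Operand types: float / float
Rule: mixed int/float promotes to float; int/int stays int
Result type: float


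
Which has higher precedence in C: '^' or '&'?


'&' is bitwise AND (level 5); '^' is bitwise XOR (level 4)
Higher level binds tighter
'&' has higher precedence than '^'


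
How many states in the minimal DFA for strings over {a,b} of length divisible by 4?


Track length mod 4: states 0..3, accept at 0
Minimal DFA: 4 states


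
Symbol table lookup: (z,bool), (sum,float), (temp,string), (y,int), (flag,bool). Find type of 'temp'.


Lookup 'temp' → type string


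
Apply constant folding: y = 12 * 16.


12 * 16 = 192 at compile time
Optimized: y = 192


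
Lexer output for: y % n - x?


Scan left to right, longest-match per lexeme
Tokens: ID(y), OP(%), ID(n), OP(-), ID(x)


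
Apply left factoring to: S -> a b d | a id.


Common prefix: 'a'
Factored: S -> a S', S' -> b d | id


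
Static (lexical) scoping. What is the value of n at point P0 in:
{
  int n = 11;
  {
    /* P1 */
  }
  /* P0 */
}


n declared in the same block as P0
n = 11


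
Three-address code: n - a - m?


Break into single-operator statements:
t1 = n - a
t2 = t1 - m


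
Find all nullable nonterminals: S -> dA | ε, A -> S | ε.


A nonterminal is nullable iff some alternative derives ε (directly, or every symbol in it is nullable)
Nullable: {A, S}


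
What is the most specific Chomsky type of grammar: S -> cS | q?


Right-linear: every RHS is a terminal or a terminal followed by one nonterminal
Classification: Type 3 (Regular)


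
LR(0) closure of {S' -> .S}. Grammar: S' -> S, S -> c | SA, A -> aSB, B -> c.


Start: S' -> .S
For each item with dot before a nonterminal B, add B -> .γ for every B-production
Closure: [S' -> .S, S -> .c, S -> .SA]


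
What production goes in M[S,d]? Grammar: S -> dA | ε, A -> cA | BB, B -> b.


For [S, d]: 'd' ∈ FIRST(dA)
Entry: S -> dA


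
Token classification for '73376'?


Pattern: digits only
Type: INTEGER_LITERAL


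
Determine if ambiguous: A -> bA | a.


right-linear, alternatives start with distinct terminals 'b' vs 'a': unique leftmost derivation
Unambiguous


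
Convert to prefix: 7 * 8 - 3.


left-to-right (same/higher precedence on left): tree is (- (* 7 8) 3)
Prefix: - * 7 8 3


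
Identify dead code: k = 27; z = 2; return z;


k is assigned but never read
Dead: 'k = 27'


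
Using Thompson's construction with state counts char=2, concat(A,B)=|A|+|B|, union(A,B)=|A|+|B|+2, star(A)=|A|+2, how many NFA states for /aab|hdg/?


Syntax tree has 6 char leaf(s), 1 union(s), 0 star(s)
chars contribute 6×2 = 12; each union adds +2; each star adds +2
Total: 12 + 2 + 0 = 14 states


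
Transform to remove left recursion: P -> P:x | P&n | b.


Left-recursive alternatives: P:x, P&n; non-recursive: b
Introduce P': P -> bP', P' -> :xP' | &nP' | ε


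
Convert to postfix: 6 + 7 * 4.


* has higher precedence, evaluate 7*4 first
Postfix: 6 7 4 * +


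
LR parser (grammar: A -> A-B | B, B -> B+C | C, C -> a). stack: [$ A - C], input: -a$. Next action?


'C' (not preceded by B+) is the handle for B -> C
Action: reduce (B -> C)


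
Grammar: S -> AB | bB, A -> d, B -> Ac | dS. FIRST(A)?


Per alternative of A: FIRST(d) = {d}
FIRST(A) = {d}


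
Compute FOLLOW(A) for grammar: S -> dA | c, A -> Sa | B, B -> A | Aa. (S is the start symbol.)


$ ∈ FOLLOW(S). For each A -> αBβ: add FIRST(β)\{ε} to FOLLOW(B); if β nullable, add FOLLOW(A).
FOLLOW(A) = {$, a}


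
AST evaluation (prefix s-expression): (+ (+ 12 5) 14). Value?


Evaluate inner: (+ 12 5) = 17
Evaluate root: (+ 17 14) = 31
Result: 31


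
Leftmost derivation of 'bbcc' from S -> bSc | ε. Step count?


Derivation: S => bSc => bbScc => bbcc
Steps: 3


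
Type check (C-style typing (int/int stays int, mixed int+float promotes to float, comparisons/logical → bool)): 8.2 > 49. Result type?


Operand types: float > int
Rule: comparison yields bool
Result type: bool


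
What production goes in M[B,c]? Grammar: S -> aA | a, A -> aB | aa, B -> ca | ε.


For [B, c]: 'c' ∈ FIRST(ca)
Entry: B -> ca


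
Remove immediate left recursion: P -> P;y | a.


Left-recursive alternatives: P;y; non-recursive: a
Introduce P': P -> aP', P' -> ;yP' | ε


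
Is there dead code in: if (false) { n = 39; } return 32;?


condition is constant false, so the whole block is unreachable
Dead: 'if (false) { n = 39; }'


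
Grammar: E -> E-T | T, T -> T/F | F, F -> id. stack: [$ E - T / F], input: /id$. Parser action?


handle 'T/F' on top
Action: reduce (T -> T/F)


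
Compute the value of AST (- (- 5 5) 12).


Evaluate inner: (- 5 5) = 0
Evaluate root: (- 0 12) = -12
Result: -12


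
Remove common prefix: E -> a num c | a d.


Common prefix: 'a'
Factored: E -> a E', E' -> num c | d


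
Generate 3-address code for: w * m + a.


Break into single-operator statements:
t1 = w * m
t2 = t1 + a


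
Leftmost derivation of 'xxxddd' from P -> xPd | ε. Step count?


Derivation: P => xPd => xxPdd => xxxPddd => xxxddd
Steps: 4


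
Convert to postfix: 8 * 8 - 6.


Left to right (same or higher precedence on left)
Postfix: 8 8 * 6 -


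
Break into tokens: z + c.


Scan left to right, longest-match per lexeme
Tokens: ID(z), OP(+), ID(c)


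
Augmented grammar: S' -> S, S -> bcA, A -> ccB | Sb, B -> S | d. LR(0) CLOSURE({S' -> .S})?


Start: S' -> .S
For each item with dot before a nonterminal B, add B -> .γ for every B-production
Closure: [S' -> .S, S -> .bcA]


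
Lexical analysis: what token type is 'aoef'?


Pattern: letter/underscore followed by alphanumerics, not a keyword
Type: IDENTIFIER


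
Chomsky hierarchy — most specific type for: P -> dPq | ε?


Single nonterminal LHS, but d^n q^n is not regular
Classification: Type 2 (Context-Free)


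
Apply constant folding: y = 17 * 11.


17 * 11 = 187 at compile time
Optimized: y = 187


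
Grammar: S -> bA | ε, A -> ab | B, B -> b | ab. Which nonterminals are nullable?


A nonterminal is nullable iff some alternative derives ε (directly, or every symbol in it is nullable)
Nullable: {S}


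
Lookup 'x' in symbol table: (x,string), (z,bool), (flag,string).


Lookup 'x' → type string


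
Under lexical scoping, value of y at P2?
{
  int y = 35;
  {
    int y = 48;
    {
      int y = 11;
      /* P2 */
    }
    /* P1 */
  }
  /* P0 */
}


y declared in the same block as P2
y = 11


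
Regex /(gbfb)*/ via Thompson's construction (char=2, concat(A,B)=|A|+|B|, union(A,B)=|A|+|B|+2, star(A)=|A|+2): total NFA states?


Syntax tree has 4 char leaf(s), 0 union(s), 1 star(s)
chars contribute 4×2 = 8; each union adds +2; each star adds +2
Total: 8 + 0 + 2 = 10 states


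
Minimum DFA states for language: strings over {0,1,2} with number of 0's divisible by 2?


Track (count of 0) mod 2: states 0..1, accept at 0
Minimal DFA: 2 states


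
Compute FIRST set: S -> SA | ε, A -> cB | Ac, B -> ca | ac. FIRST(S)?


Per alternative of S: FIRST(SA) = {c}; FIRST(ε) = {ε}
FIRST(S) = {c, ε}


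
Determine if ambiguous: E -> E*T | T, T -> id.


precedence layered via separate nonterminal T: deterministic
Unambiguous


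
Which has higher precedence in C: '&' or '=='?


'==' is equality (level 6); '&' is bitwise AND (level 5)
Higher level binds tighter
'==' has higher precedence than '&'


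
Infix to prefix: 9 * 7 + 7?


left-to-right (same/higher precedence on left): tree is (+ (* 9 7) 7)
Prefix: + * 9 7 7


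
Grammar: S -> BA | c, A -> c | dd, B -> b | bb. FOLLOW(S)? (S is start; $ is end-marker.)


$ ∈ FOLLOW(S). For each A -> αBβ: add FIRST(β)\{ε} to FOLLOW(B); if β nullable, add FOLLOW(A).
FOLLOW(S) = {$}


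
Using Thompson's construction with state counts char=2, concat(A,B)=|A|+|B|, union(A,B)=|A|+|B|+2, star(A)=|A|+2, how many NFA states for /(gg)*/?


Syntax tree has 2 char leaf(s), 0 union(s), 1 star(s)
chars contribute 2×2 = 4; each union adds +2; each star adds +2
Total: 4 + 0 + 2 = 6 states


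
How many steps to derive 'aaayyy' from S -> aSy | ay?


Derivation: S => aSy => aaSyy => aaayyy
Steps: 3


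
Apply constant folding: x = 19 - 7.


19 - 7 = 12 at compile time
Optimized: x = 12


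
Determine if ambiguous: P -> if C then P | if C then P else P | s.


dangling else: 'if C then if C then s else s' parses two ways
Ambiguous


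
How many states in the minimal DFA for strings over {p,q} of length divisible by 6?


Track length mod 6: states 0..5, accept at 0
Minimal DFA: 6 states


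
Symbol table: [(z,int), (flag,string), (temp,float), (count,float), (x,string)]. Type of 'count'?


Lookup 'count' → type float


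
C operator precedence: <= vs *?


'*' is multiplicative (level 10); '<=' is relational (level 7)
Higher level binds tighter
'*' has higher precedence than '<='


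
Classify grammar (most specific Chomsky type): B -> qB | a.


Right-linear: every RHS is a terminal or a terminal followed by one nonterminal
Classification: Type 3 (Regular)


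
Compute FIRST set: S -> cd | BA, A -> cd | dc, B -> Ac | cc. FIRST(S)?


Per alternative of S: FIRST(cd) = {c}; FIRST(BA) = {c, d}
FIRST(S) = {c, d}


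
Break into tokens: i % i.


Scan left to right, longest-match per lexeme
Tokens: ID(i), OP(%), ID(i)


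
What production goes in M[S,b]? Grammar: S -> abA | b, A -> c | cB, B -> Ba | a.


For [S, b]: 'b' ∈ FIRST(b)
Entry: S -> b


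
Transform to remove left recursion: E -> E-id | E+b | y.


Left-recursive alternatives: E-id, E+b; non-recursive: y
Introduce E': E -> yE', E' -> -idE' | +bE' | ε


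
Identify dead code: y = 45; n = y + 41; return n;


y is read by n's definition; n is returned
No dead code


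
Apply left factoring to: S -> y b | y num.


Common prefix: 'y'
Factored: S -> y S', S' -> b | num


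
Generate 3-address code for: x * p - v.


Break into single-operator statements:
t1 = x * p
t2 = t1 - v


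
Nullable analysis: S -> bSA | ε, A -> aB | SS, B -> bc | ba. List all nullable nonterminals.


A nonterminal is nullable iff some alternative derives ε (directly, or every symbol in it is nullable)
Nullable: {A, S}


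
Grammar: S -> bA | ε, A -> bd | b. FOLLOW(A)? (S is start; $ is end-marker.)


$ ∈ FOLLOW(S). For each A -> αBβ: add FIRST(β)\{ε} to FOLLOW(B); if β nullable, add FOLLOW(A).
FOLLOW(A) = {$}


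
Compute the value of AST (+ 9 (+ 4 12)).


Evaluate inner: (+ 4 12) = 16
Evaluate root: (+ 9 16) = 25
Result: 25


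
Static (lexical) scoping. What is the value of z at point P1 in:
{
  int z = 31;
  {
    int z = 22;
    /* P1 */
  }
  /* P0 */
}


z declared in the same block as P1
z = 22


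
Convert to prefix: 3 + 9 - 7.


left-to-right (same/higher precedence on left): tree is (- (+ 3 9) 7)
Prefix: - + 3 9 7


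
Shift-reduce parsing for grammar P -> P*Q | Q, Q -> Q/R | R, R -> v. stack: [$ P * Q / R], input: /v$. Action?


handle 'Q/R' on top
Action: reduce (Q -> Q/R)


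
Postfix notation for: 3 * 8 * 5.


Left to right (same or higher precedence on left)
Postfix: 3 8 * 5 *


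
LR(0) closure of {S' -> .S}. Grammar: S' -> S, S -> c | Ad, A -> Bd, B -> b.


Start: S' -> .S
For each item with dot before a nonterminal B, add B -> .γ for every B-production
Closure: [S' -> .S, S -> .c, S -> .Ad, A -> .Bd, B -> .b]


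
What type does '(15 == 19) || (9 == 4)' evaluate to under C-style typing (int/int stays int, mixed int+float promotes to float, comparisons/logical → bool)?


Operand types: bool || bool
Rule: logical operators take bool operands and yield bool
Result type: bool


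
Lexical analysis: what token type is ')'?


Pattern: delimiter/punctuation
Type: PUNCTUATION


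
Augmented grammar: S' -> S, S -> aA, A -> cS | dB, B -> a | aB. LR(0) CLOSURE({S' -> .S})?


Start: S' -> .S
For each item with dot before a nonterminal B, add B -> .γ for every B-production
Closure: [S' -> .S, S -> .aA]


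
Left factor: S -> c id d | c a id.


Common prefix: 'c'
Factored: S -> c S', S' -> id d | a id


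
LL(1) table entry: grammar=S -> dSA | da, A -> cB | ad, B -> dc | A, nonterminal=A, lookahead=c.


For [A, c]: 'c' ∈ FIRST(cB)
Entry: A -> cB


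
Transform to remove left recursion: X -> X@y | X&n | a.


Left-recursive alternatives: X@y, X&n; non-recursive: a
Introduce X': X -> aX', X' -> @yX' | &nX' | ε


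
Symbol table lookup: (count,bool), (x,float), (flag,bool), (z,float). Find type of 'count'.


Lookup 'count' → type bool


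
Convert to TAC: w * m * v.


Break into single-operator statements:
t1 = w * m
t2 = t1 * v


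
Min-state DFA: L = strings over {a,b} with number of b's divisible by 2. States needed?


Track (count of b) mod 2: states 0..1, accept at 0
Minimal DFA: 2 states


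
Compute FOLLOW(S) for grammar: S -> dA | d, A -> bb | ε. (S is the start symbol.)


$ ∈ FOLLOW(S). For each A -> αBβ: add FIRST(β)\{ε} to FOLLOW(B); if β nullable, add FOLLOW(A).
FOLLOW(S) = {$}


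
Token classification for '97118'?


Pattern: digits only
Type: INTEGER_LITERAL


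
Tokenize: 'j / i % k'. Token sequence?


Scan left to right, longest-match per lexeme
Tokens: ID(j), OP(/), ID(i), OP(%), ID(k)


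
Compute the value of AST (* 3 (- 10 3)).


Evaluate inner: (- 10 3) = 7
Evaluate root: (* 3 7) = 21
Result: 21


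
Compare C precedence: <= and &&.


'<=' is relational (level 7); '&&' is logical AND (level 2)
Higher level binds tighter
'<=' has higher precedence than '&&'


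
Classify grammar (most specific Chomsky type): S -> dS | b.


Right-linear: every RHS is a terminal or a terminal followed by one nonterminal
Classification: Type 3 (Regular)


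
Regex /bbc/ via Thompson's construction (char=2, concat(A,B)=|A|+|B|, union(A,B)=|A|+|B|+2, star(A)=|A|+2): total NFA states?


Syntax tree has 3 char leaf(s), 0 union(s), 0 star(s)
chars contribute 3×2 = 6; each union adds +2; each star adds +2
Total: 6 + 0 + 0 = 6 states


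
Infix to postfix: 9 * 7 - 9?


Left to right (same or higher precedence on left)
Postfix: 9 7 * 9 -


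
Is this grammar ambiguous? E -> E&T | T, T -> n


precedence layered via separate nonterminal T: deterministic
Unambiguous


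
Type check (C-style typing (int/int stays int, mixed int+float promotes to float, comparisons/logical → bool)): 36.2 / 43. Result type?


Operand types: float / int
Rule: mixed int/float promotes to float; int/int stays int
Result type: float


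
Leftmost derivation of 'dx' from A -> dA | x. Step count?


Derivation: A => dA => dx
Steps: 2


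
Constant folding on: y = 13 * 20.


13 * 20 = 260 at compile time
Optimized: y = 260


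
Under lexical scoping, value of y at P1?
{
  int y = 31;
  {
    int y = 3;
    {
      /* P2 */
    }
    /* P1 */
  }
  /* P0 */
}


y declared in the same block as P1
y = 3


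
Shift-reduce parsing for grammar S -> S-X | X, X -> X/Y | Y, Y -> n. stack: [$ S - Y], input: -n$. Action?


'Y' (not preceded by X/) is the handle for X -> Y
Action: reduce (X -> Y)


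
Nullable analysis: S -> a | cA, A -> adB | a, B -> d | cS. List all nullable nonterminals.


A nonterminal is nullable iff some alternative derives ε (directly, or every symbol in it is nullable)
Nullable: {}


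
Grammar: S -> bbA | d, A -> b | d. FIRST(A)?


Per alternative of A: FIRST(b) = {b}; FIRST(d) = {d}
FIRST(A) = {b, d}


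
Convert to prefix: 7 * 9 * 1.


left-to-right (same/higher precedence on left): tree is (* (* 7 9) 1)
Prefix: * * 7 9 1


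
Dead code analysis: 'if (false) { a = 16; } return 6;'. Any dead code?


condition is constant false, so the whole block is unreachable
Dead: 'if (false) { a = 16; }'


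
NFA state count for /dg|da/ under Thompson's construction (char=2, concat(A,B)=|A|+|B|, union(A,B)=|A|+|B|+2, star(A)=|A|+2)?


Syntax tree has 4 char leaf(s), 1 union(s), 0 star(s)
chars contribute 4×2 = 8; each union adds +2; each star adds +2
Total: 8 + 2 + 0 = 10 states


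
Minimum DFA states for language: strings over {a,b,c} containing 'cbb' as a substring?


KMP-style automaton: 3 progress states + 1 absorbing accept = 4
Minimal DFA: 4 states


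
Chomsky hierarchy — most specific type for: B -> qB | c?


Right-linear: every RHS is a terminal or a terminal followed by one nonterminal
Classification: Type 3 (Regular)


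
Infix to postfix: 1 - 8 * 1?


* has higher precedence, evaluate 8*1 first
Postfix: 1 8 1 * -


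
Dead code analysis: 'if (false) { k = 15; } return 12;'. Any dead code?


condition is constant false, so the whole block is unreachable
Dead: 'if (false) { k = 15; }'


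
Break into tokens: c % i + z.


Scan left to right, longest-match per lexeme
Tokens: ID(c), OP(%), ID(i), OP(+), ID(z)


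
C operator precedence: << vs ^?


'<<' is shift (level 8); '^' is bitwise XOR (level 4)
Higher level binds tighter
'<<' has higher precedence than '^'


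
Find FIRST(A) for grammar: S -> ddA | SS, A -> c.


Per alternative of A: FIRST(c) = {c}
FIRST(A) = {c}


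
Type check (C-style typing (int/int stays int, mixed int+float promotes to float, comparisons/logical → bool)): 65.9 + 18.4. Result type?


Operand types: float + float
Rule: mixed int/float promotes to float; int/int stays int
Result type: float
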